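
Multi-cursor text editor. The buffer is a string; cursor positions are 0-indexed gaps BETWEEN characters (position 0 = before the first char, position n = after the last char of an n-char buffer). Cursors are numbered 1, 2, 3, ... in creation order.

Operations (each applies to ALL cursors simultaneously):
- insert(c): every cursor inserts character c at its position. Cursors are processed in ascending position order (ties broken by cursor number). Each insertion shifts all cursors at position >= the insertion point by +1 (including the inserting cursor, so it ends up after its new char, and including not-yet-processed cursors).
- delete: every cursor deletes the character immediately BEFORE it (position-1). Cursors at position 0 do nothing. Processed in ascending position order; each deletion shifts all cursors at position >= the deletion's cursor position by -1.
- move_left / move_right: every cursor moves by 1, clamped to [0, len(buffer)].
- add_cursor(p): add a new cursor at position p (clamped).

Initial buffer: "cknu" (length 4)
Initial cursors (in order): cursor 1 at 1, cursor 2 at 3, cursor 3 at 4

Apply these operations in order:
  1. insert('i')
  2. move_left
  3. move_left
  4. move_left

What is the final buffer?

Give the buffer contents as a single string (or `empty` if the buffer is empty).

After op 1 (insert('i')): buffer="cikniui" (len 7), cursors c1@2 c2@5 c3@7, authorship .1..2.3
After op 2 (move_left): buffer="cikniui" (len 7), cursors c1@1 c2@4 c3@6, authorship .1..2.3
After op 3 (move_left): buffer="cikniui" (len 7), cursors c1@0 c2@3 c3@5, authorship .1..2.3
After op 4 (move_left): buffer="cikniui" (len 7), cursors c1@0 c2@2 c3@4, authorship .1..2.3

Answer: cikniui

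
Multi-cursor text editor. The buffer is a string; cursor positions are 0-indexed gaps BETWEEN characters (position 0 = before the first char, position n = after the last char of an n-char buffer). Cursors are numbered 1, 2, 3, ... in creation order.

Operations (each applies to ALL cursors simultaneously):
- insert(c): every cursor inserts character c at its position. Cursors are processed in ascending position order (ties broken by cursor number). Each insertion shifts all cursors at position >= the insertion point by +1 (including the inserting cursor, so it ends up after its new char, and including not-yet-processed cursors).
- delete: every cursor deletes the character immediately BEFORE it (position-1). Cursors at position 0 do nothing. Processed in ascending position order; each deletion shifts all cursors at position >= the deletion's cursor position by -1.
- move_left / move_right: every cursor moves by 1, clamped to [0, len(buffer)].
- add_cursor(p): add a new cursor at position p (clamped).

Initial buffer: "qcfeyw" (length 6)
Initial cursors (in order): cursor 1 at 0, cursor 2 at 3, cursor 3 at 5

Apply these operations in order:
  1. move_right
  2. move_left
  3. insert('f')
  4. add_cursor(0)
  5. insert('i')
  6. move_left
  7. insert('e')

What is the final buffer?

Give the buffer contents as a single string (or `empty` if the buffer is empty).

After op 1 (move_right): buffer="qcfeyw" (len 6), cursors c1@1 c2@4 c3@6, authorship ......
After op 2 (move_left): buffer="qcfeyw" (len 6), cursors c1@0 c2@3 c3@5, authorship ......
After op 3 (insert('f')): buffer="fqcffeyfw" (len 9), cursors c1@1 c2@5 c3@8, authorship 1...2..3.
After op 4 (add_cursor(0)): buffer="fqcffeyfw" (len 9), cursors c4@0 c1@1 c2@5 c3@8, authorship 1...2..3.
After op 5 (insert('i')): buffer="ifiqcffieyfiw" (len 13), cursors c4@1 c1@3 c2@8 c3@12, authorship 411...22..33.
After op 6 (move_left): buffer="ifiqcffieyfiw" (len 13), cursors c4@0 c1@2 c2@7 c3@11, authorship 411...22..33.
After op 7 (insert('e')): buffer="eifeiqcffeieyfeiw" (len 17), cursors c4@1 c1@4 c2@10 c3@15, authorship 44111...222..333.

Answer: eifeiqcffeieyfeiw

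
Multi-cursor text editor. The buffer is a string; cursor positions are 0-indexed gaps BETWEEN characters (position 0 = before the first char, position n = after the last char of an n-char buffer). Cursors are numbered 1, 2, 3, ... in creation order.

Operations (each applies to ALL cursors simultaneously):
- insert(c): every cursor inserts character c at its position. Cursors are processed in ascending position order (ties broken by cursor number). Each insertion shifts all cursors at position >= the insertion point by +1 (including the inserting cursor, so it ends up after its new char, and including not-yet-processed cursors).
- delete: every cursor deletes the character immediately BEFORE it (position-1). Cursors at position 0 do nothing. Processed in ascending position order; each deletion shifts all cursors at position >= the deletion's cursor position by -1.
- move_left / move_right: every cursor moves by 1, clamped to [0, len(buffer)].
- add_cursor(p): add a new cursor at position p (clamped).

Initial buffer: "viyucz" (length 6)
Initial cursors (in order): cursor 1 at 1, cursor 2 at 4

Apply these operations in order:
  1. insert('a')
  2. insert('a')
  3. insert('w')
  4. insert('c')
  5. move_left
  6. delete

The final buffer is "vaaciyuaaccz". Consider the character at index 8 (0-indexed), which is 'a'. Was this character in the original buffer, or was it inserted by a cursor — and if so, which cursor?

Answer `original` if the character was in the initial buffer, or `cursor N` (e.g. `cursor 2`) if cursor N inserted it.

Answer: cursor 2

Derivation:
After op 1 (insert('a')): buffer="vaiyuacz" (len 8), cursors c1@2 c2@6, authorship .1...2..
After op 2 (insert('a')): buffer="vaaiyuaacz" (len 10), cursors c1@3 c2@8, authorship .11...22..
After op 3 (insert('w')): buffer="vaawiyuaawcz" (len 12), cursors c1@4 c2@10, authorship .111...222..
After op 4 (insert('c')): buffer="vaawciyuaawccz" (len 14), cursors c1@5 c2@12, authorship .1111...2222..
After op 5 (move_left): buffer="vaawciyuaawccz" (len 14), cursors c1@4 c2@11, authorship .1111...2222..
After op 6 (delete): buffer="vaaciyuaaccz" (len 12), cursors c1@3 c2@9, authorship .111...222..
Authorship (.=original, N=cursor N): . 1 1 1 . . . 2 2 2 . .
Index 8: author = 2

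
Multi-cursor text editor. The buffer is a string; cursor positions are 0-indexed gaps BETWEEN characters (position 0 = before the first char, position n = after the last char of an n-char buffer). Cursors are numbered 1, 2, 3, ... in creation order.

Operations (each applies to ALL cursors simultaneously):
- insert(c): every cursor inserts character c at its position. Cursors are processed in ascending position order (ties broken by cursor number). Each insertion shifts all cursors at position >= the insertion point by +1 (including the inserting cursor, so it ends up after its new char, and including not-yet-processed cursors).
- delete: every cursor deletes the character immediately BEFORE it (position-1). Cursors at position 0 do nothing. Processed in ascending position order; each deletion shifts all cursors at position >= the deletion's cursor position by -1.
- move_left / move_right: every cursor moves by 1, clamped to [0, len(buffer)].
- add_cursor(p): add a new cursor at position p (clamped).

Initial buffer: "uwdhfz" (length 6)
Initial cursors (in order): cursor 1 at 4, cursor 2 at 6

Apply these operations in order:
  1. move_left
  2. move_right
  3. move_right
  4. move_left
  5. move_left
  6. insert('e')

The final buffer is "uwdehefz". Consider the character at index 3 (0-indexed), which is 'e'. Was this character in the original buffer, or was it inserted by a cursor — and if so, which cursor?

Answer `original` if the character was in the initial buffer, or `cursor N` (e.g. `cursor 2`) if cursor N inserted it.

After op 1 (move_left): buffer="uwdhfz" (len 6), cursors c1@3 c2@5, authorship ......
After op 2 (move_right): buffer="uwdhfz" (len 6), cursors c1@4 c2@6, authorship ......
After op 3 (move_right): buffer="uwdhfz" (len 6), cursors c1@5 c2@6, authorship ......
After op 4 (move_left): buffer="uwdhfz" (len 6), cursors c1@4 c2@5, authorship ......
After op 5 (move_left): buffer="uwdhfz" (len 6), cursors c1@3 c2@4, authorship ......
After op 6 (insert('e')): buffer="uwdehefz" (len 8), cursors c1@4 c2@6, authorship ...1.2..
Authorship (.=original, N=cursor N): . . . 1 . 2 . .
Index 3: author = 1

Answer: cursor 1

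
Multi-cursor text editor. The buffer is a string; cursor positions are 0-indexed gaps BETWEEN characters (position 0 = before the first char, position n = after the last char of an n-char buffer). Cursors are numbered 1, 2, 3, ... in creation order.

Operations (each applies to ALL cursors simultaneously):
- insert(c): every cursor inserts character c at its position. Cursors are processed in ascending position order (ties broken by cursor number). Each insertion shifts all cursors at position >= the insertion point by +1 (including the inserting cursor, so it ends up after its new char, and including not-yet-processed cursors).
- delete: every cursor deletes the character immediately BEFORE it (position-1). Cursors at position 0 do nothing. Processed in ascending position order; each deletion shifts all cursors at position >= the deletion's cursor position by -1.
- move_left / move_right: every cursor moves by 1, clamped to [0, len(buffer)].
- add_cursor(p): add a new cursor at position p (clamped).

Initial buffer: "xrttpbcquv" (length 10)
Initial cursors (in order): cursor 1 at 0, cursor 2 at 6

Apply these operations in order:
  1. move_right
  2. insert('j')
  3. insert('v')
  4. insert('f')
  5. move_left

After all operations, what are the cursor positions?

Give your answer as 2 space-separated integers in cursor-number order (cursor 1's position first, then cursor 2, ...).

After op 1 (move_right): buffer="xrttpbcquv" (len 10), cursors c1@1 c2@7, authorship ..........
After op 2 (insert('j')): buffer="xjrttpbcjquv" (len 12), cursors c1@2 c2@9, authorship .1......2...
After op 3 (insert('v')): buffer="xjvrttpbcjvquv" (len 14), cursors c1@3 c2@11, authorship .11......22...
After op 4 (insert('f')): buffer="xjvfrttpbcjvfquv" (len 16), cursors c1@4 c2@13, authorship .111......222...
After op 5 (move_left): buffer="xjvfrttpbcjvfquv" (len 16), cursors c1@3 c2@12, authorship .111......222...

Answer: 3 12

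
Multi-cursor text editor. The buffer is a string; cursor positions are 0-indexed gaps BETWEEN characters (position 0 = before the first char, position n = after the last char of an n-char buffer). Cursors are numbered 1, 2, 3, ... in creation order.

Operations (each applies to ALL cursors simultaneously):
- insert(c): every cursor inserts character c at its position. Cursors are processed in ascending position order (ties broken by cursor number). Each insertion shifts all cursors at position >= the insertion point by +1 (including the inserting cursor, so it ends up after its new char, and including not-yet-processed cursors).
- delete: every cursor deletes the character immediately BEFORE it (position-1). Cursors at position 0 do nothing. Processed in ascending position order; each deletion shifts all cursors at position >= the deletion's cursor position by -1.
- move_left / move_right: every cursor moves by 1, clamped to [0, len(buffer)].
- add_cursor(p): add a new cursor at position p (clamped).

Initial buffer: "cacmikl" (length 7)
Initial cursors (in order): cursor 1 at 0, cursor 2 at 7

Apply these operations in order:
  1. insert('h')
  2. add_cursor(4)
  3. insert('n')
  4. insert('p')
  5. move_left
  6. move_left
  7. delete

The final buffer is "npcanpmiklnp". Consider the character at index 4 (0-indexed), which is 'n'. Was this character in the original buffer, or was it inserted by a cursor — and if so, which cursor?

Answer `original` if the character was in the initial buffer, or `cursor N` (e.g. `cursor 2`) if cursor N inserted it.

After op 1 (insert('h')): buffer="hcacmiklh" (len 9), cursors c1@1 c2@9, authorship 1.......2
After op 2 (add_cursor(4)): buffer="hcacmiklh" (len 9), cursors c1@1 c3@4 c2@9, authorship 1.......2
After op 3 (insert('n')): buffer="hncacnmiklhn" (len 12), cursors c1@2 c3@6 c2@12, authorship 11...3....22
After op 4 (insert('p')): buffer="hnpcacnpmiklhnp" (len 15), cursors c1@3 c3@8 c2@15, authorship 111...33....222
After op 5 (move_left): buffer="hnpcacnpmiklhnp" (len 15), cursors c1@2 c3@7 c2@14, authorship 111...33....222
After op 6 (move_left): buffer="hnpcacnpmiklhnp" (len 15), cursors c1@1 c3@6 c2@13, authorship 111...33....222
After op 7 (delete): buffer="npcanpmiklnp" (len 12), cursors c1@0 c3@4 c2@10, authorship 11..33....22
Authorship (.=original, N=cursor N): 1 1 . . 3 3 . . . . 2 2
Index 4: author = 3

Answer: cursor 3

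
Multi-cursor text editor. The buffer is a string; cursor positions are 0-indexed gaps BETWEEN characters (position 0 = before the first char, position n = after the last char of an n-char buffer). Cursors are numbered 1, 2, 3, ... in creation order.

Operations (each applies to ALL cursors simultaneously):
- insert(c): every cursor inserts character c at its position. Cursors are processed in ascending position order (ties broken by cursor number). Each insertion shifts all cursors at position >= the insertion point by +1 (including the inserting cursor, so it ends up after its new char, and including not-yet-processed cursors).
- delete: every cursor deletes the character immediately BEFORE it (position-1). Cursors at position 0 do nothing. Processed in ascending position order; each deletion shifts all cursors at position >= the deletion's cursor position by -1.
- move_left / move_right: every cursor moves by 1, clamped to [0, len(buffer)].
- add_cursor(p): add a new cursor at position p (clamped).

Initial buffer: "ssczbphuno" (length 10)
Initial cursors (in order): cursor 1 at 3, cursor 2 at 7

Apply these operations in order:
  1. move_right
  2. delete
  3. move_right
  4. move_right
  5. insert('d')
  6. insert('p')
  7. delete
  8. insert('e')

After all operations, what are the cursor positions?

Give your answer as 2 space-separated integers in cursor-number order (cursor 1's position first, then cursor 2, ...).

After op 1 (move_right): buffer="ssczbphuno" (len 10), cursors c1@4 c2@8, authorship ..........
After op 2 (delete): buffer="sscbphno" (len 8), cursors c1@3 c2@6, authorship ........
After op 3 (move_right): buffer="sscbphno" (len 8), cursors c1@4 c2@7, authorship ........
After op 4 (move_right): buffer="sscbphno" (len 8), cursors c1@5 c2@8, authorship ........
After op 5 (insert('d')): buffer="sscbpdhnod" (len 10), cursors c1@6 c2@10, authorship .....1...2
After op 6 (insert('p')): buffer="sscbpdphnodp" (len 12), cursors c1@7 c2@12, authorship .....11...22
After op 7 (delete): buffer="sscbpdhnod" (len 10), cursors c1@6 c2@10, authorship .....1...2
After op 8 (insert('e')): buffer="sscbpdehnode" (len 12), cursors c1@7 c2@12, authorship .....11...22

Answer: 7 12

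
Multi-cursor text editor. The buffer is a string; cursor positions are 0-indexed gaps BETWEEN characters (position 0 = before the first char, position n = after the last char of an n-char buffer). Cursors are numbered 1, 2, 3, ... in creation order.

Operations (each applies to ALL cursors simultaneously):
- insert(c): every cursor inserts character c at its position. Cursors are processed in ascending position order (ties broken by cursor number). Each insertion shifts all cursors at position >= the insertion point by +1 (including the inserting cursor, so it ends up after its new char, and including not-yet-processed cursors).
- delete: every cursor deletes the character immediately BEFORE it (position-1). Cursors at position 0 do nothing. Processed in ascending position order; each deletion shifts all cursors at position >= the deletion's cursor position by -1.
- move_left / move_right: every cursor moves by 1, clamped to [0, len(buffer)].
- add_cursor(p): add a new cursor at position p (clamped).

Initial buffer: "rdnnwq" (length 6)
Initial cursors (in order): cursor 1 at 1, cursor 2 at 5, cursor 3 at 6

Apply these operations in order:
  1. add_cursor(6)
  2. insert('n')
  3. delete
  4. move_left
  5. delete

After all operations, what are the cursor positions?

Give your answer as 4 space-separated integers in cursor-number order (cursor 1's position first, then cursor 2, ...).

After op 1 (add_cursor(6)): buffer="rdnnwq" (len 6), cursors c1@1 c2@5 c3@6 c4@6, authorship ......
After op 2 (insert('n')): buffer="rndnnwnqnn" (len 10), cursors c1@2 c2@7 c3@10 c4@10, authorship .1....2.34
After op 3 (delete): buffer="rdnnwq" (len 6), cursors c1@1 c2@5 c3@6 c4@6, authorship ......
After op 4 (move_left): buffer="rdnnwq" (len 6), cursors c1@0 c2@4 c3@5 c4@5, authorship ......
After op 5 (delete): buffer="rdq" (len 3), cursors c1@0 c2@2 c3@2 c4@2, authorship ...

Answer: 0 2 2 2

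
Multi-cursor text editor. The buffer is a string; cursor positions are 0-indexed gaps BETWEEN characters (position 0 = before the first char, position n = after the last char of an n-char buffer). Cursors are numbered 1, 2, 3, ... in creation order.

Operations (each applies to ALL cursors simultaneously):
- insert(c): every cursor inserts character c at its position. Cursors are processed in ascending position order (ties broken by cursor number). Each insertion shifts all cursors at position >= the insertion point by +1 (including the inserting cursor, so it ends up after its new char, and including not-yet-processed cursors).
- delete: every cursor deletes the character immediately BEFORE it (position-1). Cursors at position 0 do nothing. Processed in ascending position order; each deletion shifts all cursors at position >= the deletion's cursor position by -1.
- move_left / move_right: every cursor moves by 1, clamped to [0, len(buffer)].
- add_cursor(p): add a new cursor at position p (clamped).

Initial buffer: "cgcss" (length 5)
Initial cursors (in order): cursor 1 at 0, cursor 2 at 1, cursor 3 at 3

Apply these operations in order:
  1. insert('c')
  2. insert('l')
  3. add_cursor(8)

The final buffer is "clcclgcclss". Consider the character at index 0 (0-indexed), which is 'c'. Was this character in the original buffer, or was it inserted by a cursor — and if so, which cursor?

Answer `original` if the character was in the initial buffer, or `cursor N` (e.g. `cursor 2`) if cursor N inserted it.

After op 1 (insert('c')): buffer="cccgccss" (len 8), cursors c1@1 c2@3 c3@6, authorship 1.2..3..
After op 2 (insert('l')): buffer="clcclgcclss" (len 11), cursors c1@2 c2@5 c3@9, authorship 11.22..33..
After op 3 (add_cursor(8)): buffer="clcclgcclss" (len 11), cursors c1@2 c2@5 c4@8 c3@9, authorship 11.22..33..
Authorship (.=original, N=cursor N): 1 1 . 2 2 . . 3 3 . .
Index 0: author = 1

Answer: cursor 1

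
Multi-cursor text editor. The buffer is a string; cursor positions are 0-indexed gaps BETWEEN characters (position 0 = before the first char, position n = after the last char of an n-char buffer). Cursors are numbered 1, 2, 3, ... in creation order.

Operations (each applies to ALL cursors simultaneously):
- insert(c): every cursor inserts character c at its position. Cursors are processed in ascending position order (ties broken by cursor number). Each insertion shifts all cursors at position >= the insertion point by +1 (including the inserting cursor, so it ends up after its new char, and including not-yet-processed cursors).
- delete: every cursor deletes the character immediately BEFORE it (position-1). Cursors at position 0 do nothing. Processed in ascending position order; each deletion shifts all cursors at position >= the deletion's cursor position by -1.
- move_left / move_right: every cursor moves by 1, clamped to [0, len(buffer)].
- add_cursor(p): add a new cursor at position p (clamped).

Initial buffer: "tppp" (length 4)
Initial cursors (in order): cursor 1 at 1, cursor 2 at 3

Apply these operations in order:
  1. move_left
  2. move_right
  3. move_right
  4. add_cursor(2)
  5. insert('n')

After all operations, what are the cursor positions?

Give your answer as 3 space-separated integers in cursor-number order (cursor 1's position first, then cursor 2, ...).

After op 1 (move_left): buffer="tppp" (len 4), cursors c1@0 c2@2, authorship ....
After op 2 (move_right): buffer="tppp" (len 4), cursors c1@1 c2@3, authorship ....
After op 3 (move_right): buffer="tppp" (len 4), cursors c1@2 c2@4, authorship ....
After op 4 (add_cursor(2)): buffer="tppp" (len 4), cursors c1@2 c3@2 c2@4, authorship ....
After op 5 (insert('n')): buffer="tpnnppn" (len 7), cursors c1@4 c3@4 c2@7, authorship ..13..2

Answer: 4 7 4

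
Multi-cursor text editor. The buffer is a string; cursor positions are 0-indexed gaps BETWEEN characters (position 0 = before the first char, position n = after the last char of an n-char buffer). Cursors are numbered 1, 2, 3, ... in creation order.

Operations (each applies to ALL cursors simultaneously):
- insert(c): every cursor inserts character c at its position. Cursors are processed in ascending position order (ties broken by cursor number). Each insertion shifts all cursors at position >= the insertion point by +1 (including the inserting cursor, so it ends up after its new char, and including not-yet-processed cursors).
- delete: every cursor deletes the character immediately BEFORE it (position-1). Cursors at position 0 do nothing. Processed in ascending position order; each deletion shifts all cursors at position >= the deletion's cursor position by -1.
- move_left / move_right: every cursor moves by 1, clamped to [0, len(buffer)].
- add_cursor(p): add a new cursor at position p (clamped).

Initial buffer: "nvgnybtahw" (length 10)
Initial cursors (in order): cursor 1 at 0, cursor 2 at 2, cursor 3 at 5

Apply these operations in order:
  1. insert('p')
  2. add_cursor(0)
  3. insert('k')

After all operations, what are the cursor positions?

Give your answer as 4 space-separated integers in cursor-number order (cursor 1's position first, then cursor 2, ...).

After op 1 (insert('p')): buffer="pnvpgnypbtahw" (len 13), cursors c1@1 c2@4 c3@8, authorship 1..2...3.....
After op 2 (add_cursor(0)): buffer="pnvpgnypbtahw" (len 13), cursors c4@0 c1@1 c2@4 c3@8, authorship 1..2...3.....
After op 3 (insert('k')): buffer="kpknvpkgnypkbtahw" (len 17), cursors c4@1 c1@3 c2@7 c3@12, authorship 411..22...33.....

Answer: 3 7 12 1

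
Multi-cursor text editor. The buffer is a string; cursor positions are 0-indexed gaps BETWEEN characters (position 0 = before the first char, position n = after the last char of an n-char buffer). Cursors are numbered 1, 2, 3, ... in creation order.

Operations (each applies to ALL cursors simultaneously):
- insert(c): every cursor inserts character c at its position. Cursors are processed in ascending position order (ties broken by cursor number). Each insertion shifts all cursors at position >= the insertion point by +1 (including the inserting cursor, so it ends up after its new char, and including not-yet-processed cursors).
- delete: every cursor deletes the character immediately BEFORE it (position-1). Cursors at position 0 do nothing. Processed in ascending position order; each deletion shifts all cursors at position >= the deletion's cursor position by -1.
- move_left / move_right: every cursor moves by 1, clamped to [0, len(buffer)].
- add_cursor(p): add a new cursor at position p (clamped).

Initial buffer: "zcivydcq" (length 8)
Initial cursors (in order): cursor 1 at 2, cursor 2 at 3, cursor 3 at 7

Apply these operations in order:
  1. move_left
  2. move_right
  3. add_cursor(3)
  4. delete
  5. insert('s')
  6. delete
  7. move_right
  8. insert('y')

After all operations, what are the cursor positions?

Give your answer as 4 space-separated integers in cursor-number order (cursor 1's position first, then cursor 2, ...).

After op 1 (move_left): buffer="zcivydcq" (len 8), cursors c1@1 c2@2 c3@6, authorship ........
After op 2 (move_right): buffer="zcivydcq" (len 8), cursors c1@2 c2@3 c3@7, authorship ........
After op 3 (add_cursor(3)): buffer="zcivydcq" (len 8), cursors c1@2 c2@3 c4@3 c3@7, authorship ........
After op 4 (delete): buffer="vydq" (len 4), cursors c1@0 c2@0 c4@0 c3@3, authorship ....
After op 5 (insert('s')): buffer="sssvydsq" (len 8), cursors c1@3 c2@3 c4@3 c3@7, authorship 124...3.
After op 6 (delete): buffer="vydq" (len 4), cursors c1@0 c2@0 c4@0 c3@3, authorship ....
After op 7 (move_right): buffer="vydq" (len 4), cursors c1@1 c2@1 c4@1 c3@4, authorship ....
After op 8 (insert('y')): buffer="vyyyydqy" (len 8), cursors c1@4 c2@4 c4@4 c3@8, authorship .124...3

Answer: 4 4 8 4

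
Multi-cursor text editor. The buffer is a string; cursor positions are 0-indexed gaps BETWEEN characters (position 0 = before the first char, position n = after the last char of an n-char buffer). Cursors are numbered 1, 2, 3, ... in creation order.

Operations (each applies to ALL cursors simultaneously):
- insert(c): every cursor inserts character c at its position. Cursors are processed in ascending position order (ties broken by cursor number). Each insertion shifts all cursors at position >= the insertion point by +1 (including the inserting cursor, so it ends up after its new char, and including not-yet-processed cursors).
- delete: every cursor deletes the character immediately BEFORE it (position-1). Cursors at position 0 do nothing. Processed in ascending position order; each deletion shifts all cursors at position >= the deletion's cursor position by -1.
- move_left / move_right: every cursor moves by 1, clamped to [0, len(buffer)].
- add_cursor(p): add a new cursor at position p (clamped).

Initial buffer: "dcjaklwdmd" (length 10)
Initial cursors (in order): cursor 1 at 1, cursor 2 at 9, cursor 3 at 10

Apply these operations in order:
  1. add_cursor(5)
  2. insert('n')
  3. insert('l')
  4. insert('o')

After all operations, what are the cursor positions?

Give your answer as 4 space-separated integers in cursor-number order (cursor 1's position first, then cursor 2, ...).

After op 1 (add_cursor(5)): buffer="dcjaklwdmd" (len 10), cursors c1@1 c4@5 c2@9 c3@10, authorship ..........
After op 2 (insert('n')): buffer="dncjaknlwdmndn" (len 14), cursors c1@2 c4@7 c2@12 c3@14, authorship .1....4....2.3
After op 3 (insert('l')): buffer="dnlcjaknllwdmnldnl" (len 18), cursors c1@3 c4@9 c2@15 c3@18, authorship .11....44....22.33
After op 4 (insert('o')): buffer="dnlocjaknlolwdmnlodnlo" (len 22), cursors c1@4 c4@11 c2@18 c3@22, authorship .111....444....222.333

Answer: 4 18 22 11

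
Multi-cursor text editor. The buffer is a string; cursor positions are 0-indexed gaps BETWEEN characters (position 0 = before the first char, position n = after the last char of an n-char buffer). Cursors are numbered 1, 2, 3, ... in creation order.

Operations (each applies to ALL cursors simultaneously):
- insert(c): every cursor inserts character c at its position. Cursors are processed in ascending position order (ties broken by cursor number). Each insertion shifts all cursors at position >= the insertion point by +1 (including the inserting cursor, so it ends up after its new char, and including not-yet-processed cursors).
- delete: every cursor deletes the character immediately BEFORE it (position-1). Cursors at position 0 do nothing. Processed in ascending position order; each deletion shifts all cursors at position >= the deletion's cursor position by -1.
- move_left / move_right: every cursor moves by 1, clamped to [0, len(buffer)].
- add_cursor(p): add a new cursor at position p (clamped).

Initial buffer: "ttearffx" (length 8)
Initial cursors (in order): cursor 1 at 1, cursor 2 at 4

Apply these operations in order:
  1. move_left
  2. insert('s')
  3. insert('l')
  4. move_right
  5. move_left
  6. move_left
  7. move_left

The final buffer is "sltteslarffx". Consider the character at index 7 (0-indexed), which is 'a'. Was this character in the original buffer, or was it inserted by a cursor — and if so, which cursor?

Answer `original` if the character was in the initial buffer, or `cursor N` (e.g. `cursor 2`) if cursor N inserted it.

After op 1 (move_left): buffer="ttearffx" (len 8), cursors c1@0 c2@3, authorship ........
After op 2 (insert('s')): buffer="sttesarffx" (len 10), cursors c1@1 c2@5, authorship 1...2.....
After op 3 (insert('l')): buffer="sltteslarffx" (len 12), cursors c1@2 c2@7, authorship 11...22.....
After op 4 (move_right): buffer="sltteslarffx" (len 12), cursors c1@3 c2@8, authorship 11...22.....
After op 5 (move_left): buffer="sltteslarffx" (len 12), cursors c1@2 c2@7, authorship 11...22.....
After op 6 (move_left): buffer="sltteslarffx" (len 12), cursors c1@1 c2@6, authorship 11...22.....
After op 7 (move_left): buffer="sltteslarffx" (len 12), cursors c1@0 c2@5, authorship 11...22.....
Authorship (.=original, N=cursor N): 1 1 . . . 2 2 . . . . .
Index 7: author = original

Answer: original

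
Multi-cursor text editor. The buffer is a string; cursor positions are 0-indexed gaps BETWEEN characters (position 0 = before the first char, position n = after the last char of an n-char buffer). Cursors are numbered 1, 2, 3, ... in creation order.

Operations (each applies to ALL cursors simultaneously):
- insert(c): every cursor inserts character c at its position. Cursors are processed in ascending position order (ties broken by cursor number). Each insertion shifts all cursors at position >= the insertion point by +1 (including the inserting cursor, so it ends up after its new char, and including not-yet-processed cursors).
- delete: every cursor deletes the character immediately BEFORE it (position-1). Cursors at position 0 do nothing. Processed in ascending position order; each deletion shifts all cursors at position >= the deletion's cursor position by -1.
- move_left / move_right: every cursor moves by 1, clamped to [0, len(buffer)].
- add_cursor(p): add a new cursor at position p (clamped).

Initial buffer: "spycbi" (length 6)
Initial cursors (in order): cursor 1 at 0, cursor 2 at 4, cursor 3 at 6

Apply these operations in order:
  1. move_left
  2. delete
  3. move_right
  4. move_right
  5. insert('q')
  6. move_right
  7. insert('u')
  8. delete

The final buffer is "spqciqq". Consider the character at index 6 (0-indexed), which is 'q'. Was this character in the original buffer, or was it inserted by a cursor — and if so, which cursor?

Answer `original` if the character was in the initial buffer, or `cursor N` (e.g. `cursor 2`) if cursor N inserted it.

Answer: cursor 3

Derivation:
After op 1 (move_left): buffer="spycbi" (len 6), cursors c1@0 c2@3 c3@5, authorship ......
After op 2 (delete): buffer="spci" (len 4), cursors c1@0 c2@2 c3@3, authorship ....
After op 3 (move_right): buffer="spci" (len 4), cursors c1@1 c2@3 c3@4, authorship ....
After op 4 (move_right): buffer="spci" (len 4), cursors c1@2 c2@4 c3@4, authorship ....
After op 5 (insert('q')): buffer="spqciqq" (len 7), cursors c1@3 c2@7 c3@7, authorship ..1..23
After op 6 (move_right): buffer="spqciqq" (len 7), cursors c1@4 c2@7 c3@7, authorship ..1..23
After op 7 (insert('u')): buffer="spqcuiqquu" (len 10), cursors c1@5 c2@10 c3@10, authorship ..1.1.2323
After op 8 (delete): buffer="spqciqq" (len 7), cursors c1@4 c2@7 c3@7, authorship ..1..23
Authorship (.=original, N=cursor N): . . 1 . . 2 3
Index 6: author = 3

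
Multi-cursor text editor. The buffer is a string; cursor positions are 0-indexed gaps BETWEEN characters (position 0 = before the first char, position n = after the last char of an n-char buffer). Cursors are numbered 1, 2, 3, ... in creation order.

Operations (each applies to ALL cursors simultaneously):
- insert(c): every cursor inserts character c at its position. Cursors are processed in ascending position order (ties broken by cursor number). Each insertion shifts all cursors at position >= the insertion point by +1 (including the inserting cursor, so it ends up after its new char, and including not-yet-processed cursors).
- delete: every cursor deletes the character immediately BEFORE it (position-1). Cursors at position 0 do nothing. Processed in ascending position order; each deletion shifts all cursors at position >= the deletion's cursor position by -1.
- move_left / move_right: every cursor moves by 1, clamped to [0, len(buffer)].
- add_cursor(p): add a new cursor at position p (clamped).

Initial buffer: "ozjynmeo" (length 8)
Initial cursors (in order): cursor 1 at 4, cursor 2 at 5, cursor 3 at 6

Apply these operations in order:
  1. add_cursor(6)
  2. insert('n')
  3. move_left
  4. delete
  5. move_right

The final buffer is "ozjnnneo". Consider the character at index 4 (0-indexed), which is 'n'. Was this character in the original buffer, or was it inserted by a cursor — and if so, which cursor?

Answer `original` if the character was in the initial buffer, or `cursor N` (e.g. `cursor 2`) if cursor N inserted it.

Answer: cursor 2

Derivation:
After op 1 (add_cursor(6)): buffer="ozjynmeo" (len 8), cursors c1@4 c2@5 c3@6 c4@6, authorship ........
After op 2 (insert('n')): buffer="ozjynnnmnneo" (len 12), cursors c1@5 c2@7 c3@10 c4@10, authorship ....1.2.34..
After op 3 (move_left): buffer="ozjynnnmnneo" (len 12), cursors c1@4 c2@6 c3@9 c4@9, authorship ....1.2.34..
After op 4 (delete): buffer="ozjnnneo" (len 8), cursors c1@3 c2@4 c3@5 c4@5, authorship ...124..
After op 5 (move_right): buffer="ozjnnneo" (len 8), cursors c1@4 c2@5 c3@6 c4@6, authorship ...124..
Authorship (.=original, N=cursor N): . . . 1 2 4 . .
Index 4: author = 2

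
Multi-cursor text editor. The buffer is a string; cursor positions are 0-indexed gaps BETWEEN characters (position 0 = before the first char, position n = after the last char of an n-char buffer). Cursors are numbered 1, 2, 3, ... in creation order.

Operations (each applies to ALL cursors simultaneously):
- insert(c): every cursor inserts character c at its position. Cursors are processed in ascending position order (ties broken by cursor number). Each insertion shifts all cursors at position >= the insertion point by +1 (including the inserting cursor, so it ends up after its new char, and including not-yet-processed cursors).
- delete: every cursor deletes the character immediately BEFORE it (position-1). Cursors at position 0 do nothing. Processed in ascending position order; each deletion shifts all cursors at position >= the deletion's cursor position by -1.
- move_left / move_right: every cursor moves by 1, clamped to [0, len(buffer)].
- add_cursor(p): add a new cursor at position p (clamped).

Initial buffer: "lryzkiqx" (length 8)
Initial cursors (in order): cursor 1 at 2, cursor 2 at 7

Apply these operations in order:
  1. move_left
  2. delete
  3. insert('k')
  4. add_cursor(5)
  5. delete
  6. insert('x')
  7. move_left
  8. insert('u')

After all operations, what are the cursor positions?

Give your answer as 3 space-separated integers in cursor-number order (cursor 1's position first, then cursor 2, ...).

Answer: 1 8 8

Derivation:
After op 1 (move_left): buffer="lryzkiqx" (len 8), cursors c1@1 c2@6, authorship ........
After op 2 (delete): buffer="ryzkqx" (len 6), cursors c1@0 c2@4, authorship ......
After op 3 (insert('k')): buffer="kryzkkqx" (len 8), cursors c1@1 c2@6, authorship 1....2..
After op 4 (add_cursor(5)): buffer="kryzkkqx" (len 8), cursors c1@1 c3@5 c2@6, authorship 1....2..
After op 5 (delete): buffer="ryzqx" (len 5), cursors c1@0 c2@3 c3@3, authorship .....
After op 6 (insert('x')): buffer="xryzxxqx" (len 8), cursors c1@1 c2@6 c3@6, authorship 1...23..
After op 7 (move_left): buffer="xryzxxqx" (len 8), cursors c1@0 c2@5 c3@5, authorship 1...23..
After op 8 (insert('u')): buffer="uxryzxuuxqx" (len 11), cursors c1@1 c2@8 c3@8, authorship 11...2233..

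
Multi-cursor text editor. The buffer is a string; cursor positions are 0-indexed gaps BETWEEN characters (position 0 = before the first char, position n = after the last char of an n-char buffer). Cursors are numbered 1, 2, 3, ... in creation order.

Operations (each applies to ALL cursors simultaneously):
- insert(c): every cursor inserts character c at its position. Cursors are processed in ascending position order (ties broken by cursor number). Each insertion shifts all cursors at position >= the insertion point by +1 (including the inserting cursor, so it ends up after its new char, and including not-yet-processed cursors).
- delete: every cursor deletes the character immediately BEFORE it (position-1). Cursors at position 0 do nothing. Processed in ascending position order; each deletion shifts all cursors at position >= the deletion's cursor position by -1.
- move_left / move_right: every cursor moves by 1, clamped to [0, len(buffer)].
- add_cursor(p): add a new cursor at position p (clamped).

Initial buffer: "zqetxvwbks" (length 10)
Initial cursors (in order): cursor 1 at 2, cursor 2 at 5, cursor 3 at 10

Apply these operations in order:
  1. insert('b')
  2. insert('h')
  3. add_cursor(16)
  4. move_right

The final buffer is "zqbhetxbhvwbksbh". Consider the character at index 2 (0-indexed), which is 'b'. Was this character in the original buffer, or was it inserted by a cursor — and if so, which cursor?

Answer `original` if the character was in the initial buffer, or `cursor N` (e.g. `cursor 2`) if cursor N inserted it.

After op 1 (insert('b')): buffer="zqbetxbvwbksb" (len 13), cursors c1@3 c2@7 c3@13, authorship ..1...2.....3
After op 2 (insert('h')): buffer="zqbhetxbhvwbksbh" (len 16), cursors c1@4 c2@9 c3@16, authorship ..11...22.....33
After op 3 (add_cursor(16)): buffer="zqbhetxbhvwbksbh" (len 16), cursors c1@4 c2@9 c3@16 c4@16, authorship ..11...22.....33
After op 4 (move_right): buffer="zqbhetxbhvwbksbh" (len 16), cursors c1@5 c2@10 c3@16 c4@16, authorship ..11...22.....33
Authorship (.=original, N=cursor N): . . 1 1 . . . 2 2 . . . . . 3 3
Index 2: author = 1

Answer: cursor 1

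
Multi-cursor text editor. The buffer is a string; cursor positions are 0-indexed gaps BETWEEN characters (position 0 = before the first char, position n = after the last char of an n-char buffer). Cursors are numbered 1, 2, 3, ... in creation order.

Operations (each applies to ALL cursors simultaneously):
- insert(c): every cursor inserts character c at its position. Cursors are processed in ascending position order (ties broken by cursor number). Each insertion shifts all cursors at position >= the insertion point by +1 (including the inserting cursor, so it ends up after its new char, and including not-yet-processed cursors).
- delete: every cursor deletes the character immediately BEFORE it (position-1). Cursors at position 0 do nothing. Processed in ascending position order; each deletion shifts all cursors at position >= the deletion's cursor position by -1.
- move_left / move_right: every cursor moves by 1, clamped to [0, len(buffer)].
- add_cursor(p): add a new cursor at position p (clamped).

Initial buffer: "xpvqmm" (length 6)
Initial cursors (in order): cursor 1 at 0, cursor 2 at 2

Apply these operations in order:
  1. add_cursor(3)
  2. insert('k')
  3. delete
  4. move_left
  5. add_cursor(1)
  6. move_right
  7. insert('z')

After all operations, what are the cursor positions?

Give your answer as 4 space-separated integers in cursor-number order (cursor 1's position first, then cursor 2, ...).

After op 1 (add_cursor(3)): buffer="xpvqmm" (len 6), cursors c1@0 c2@2 c3@3, authorship ......
After op 2 (insert('k')): buffer="kxpkvkqmm" (len 9), cursors c1@1 c2@4 c3@6, authorship 1..2.3...
After op 3 (delete): buffer="xpvqmm" (len 6), cursors c1@0 c2@2 c3@3, authorship ......
After op 4 (move_left): buffer="xpvqmm" (len 6), cursors c1@0 c2@1 c3@2, authorship ......
After op 5 (add_cursor(1)): buffer="xpvqmm" (len 6), cursors c1@0 c2@1 c4@1 c3@2, authorship ......
After op 6 (move_right): buffer="xpvqmm" (len 6), cursors c1@1 c2@2 c4@2 c3@3, authorship ......
After op 7 (insert('z')): buffer="xzpzzvzqmm" (len 10), cursors c1@2 c2@5 c4@5 c3@7, authorship .1.24.3...

Answer: 2 5 7 5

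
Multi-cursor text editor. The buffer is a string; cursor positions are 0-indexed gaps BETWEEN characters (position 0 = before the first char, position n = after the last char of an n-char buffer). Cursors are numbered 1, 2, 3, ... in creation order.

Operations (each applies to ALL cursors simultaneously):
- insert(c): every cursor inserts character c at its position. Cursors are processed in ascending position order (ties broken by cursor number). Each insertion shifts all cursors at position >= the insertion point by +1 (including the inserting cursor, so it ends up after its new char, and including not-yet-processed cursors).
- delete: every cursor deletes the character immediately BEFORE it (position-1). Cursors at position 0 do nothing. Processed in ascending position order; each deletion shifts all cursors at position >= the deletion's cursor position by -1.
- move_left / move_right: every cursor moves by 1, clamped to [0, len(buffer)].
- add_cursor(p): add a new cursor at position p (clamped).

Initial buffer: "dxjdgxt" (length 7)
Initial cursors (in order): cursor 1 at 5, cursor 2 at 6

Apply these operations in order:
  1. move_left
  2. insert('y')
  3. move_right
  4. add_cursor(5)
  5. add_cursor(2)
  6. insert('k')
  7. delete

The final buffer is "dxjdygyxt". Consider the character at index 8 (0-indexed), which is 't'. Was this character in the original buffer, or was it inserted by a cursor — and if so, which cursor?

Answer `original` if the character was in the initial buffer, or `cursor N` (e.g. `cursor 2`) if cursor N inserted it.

After op 1 (move_left): buffer="dxjdgxt" (len 7), cursors c1@4 c2@5, authorship .......
After op 2 (insert('y')): buffer="dxjdygyxt" (len 9), cursors c1@5 c2@7, authorship ....1.2..
After op 3 (move_right): buffer="dxjdygyxt" (len 9), cursors c1@6 c2@8, authorship ....1.2..
After op 4 (add_cursor(5)): buffer="dxjdygyxt" (len 9), cursors c3@5 c1@6 c2@8, authorship ....1.2..
After op 5 (add_cursor(2)): buffer="dxjdygyxt" (len 9), cursors c4@2 c3@5 c1@6 c2@8, authorship ....1.2..
After op 6 (insert('k')): buffer="dxkjdykgkyxkt" (len 13), cursors c4@3 c3@7 c1@9 c2@12, authorship ..4..13.12.2.
After op 7 (delete): buffer="dxjdygyxt" (len 9), cursors c4@2 c3@5 c1@6 c2@8, authorship ....1.2..
Authorship (.=original, N=cursor N): . . . . 1 . 2 . .
Index 8: author = original

Answer: original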